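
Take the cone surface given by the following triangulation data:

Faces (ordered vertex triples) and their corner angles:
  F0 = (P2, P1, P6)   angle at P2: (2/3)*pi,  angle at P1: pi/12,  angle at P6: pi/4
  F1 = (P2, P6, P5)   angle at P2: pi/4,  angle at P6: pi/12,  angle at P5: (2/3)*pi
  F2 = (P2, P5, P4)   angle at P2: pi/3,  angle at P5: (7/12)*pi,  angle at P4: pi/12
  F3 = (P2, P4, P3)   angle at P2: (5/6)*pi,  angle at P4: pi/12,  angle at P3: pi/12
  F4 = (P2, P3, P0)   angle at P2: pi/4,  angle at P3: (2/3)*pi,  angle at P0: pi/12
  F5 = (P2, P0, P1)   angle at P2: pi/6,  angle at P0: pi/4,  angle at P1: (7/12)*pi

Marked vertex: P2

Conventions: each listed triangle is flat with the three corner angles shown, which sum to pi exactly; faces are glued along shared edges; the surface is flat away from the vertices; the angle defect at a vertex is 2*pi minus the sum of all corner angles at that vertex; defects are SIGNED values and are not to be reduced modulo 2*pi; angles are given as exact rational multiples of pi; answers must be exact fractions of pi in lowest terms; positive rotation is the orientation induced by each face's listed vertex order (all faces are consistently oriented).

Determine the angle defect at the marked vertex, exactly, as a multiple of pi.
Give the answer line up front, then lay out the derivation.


Answer: defect(P2) = -pi/2

Sum of corner angles at P2: (5/2)*pi
defect = 2*pi - (5/2)*pi


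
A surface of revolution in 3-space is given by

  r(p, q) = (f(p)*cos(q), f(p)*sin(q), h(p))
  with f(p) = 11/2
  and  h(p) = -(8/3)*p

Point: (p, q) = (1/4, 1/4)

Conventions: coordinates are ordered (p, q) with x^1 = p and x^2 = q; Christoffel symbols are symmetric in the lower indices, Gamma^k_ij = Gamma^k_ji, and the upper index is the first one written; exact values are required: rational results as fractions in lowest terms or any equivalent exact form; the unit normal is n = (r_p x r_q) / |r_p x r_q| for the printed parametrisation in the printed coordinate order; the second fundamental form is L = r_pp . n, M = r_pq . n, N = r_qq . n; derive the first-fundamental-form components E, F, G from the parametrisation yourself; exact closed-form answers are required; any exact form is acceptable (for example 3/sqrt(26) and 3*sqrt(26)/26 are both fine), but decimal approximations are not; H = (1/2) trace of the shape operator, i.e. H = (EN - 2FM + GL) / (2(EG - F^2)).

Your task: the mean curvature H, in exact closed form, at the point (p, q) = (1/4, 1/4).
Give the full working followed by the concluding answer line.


f = 11/2, f' = 0, f'' = 0, h' = -8/3, h'' = 0
E = 64/9, F = 0, G = 121/4; answer radicand W^2 = 64/9
unnormalised second-form numerators: l = 0, m = 0, n = -44/3; L = l/sqrt(64/9), and similarly M = m/sqrt(W^2), N = n/sqrt(W^2)
H = (E*n - 2*F*m + G*l) / (2*(EG - F^2)*sqrt(W^2)); E*n - 2*F*m + G*l = -2816/27, EG - F^2 = 1936/9, so H = (-8/33)/sqrt(64/9)

Answer: H = -1/11


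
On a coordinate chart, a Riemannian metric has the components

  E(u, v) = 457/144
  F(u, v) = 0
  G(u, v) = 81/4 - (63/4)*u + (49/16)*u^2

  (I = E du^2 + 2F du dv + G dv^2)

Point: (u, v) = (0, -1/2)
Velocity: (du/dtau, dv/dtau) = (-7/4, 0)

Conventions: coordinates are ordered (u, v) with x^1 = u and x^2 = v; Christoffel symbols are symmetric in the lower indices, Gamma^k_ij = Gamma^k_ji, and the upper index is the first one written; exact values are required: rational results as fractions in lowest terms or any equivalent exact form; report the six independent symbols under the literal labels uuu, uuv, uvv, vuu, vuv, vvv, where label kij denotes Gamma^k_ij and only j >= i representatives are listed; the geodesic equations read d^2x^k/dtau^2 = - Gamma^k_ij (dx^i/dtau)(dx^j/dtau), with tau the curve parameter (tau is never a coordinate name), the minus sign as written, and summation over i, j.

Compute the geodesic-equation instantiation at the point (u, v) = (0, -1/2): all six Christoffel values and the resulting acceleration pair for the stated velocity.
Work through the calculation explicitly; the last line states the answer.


E = 457/144, F = 0, G = 81/4 at the point
E_u = 0, E_v = 0, F_u = 0, F_v = 0, G_u = -63/4, G_v = 0
EG - F^2 = 4113/64;  g^inv = (64/4113) * [[81/4, 0], [0, 457/144]]
first-kind symbols [ij,l] = (1/2)(d_i g_jl + d_j g_il - d_l g_ij): [uu,u] = E_u/2 = 0, [uu,v] = F_u - E_v/2 = 0, [uv,u] = E_v/2 = 0, [uv,v] = G_u/2 = -63/8, [vv,u] = F_v - G_u/2 = 63/8, [vv,v] = G_v/2 = 0
Gamma^u_ij = (G*[ij,u] - F*[ij,v])/(EG - F^2), Gamma^v_ij = (E*[ij,v] - F*[ij,u])/(EG - F^2)
Gamma_uuu = 0, Gamma_uuv = 0, Gamma_uvv = 1134/457, Gamma_vuu = 0, Gamma_vuv = -7/18, Gamma_vvv = 0
d^2u/dtau^2 = -(Gamma_uuu*(-7/4)^2 + 2*Gamma_uuv*(-7/4)*(0) + Gamma_uvv*(0)^2) = 0
d^2v/dtau^2 = -(Gamma_vuu*(-7/4)^2 + 2*Gamma_vuv*(-7/4)*(0) + Gamma_vvv*(0)^2) = 0

Answer: Gamma_uuu = 0, Gamma_uuv = 0, Gamma_uvv = 1134/457, Gamma_vuu = 0, Gamma_vuv = -7/18, Gamma_vvv = 0; accelerations (d^2u/dtau^2, d^2v/dtau^2) = (0, 0)


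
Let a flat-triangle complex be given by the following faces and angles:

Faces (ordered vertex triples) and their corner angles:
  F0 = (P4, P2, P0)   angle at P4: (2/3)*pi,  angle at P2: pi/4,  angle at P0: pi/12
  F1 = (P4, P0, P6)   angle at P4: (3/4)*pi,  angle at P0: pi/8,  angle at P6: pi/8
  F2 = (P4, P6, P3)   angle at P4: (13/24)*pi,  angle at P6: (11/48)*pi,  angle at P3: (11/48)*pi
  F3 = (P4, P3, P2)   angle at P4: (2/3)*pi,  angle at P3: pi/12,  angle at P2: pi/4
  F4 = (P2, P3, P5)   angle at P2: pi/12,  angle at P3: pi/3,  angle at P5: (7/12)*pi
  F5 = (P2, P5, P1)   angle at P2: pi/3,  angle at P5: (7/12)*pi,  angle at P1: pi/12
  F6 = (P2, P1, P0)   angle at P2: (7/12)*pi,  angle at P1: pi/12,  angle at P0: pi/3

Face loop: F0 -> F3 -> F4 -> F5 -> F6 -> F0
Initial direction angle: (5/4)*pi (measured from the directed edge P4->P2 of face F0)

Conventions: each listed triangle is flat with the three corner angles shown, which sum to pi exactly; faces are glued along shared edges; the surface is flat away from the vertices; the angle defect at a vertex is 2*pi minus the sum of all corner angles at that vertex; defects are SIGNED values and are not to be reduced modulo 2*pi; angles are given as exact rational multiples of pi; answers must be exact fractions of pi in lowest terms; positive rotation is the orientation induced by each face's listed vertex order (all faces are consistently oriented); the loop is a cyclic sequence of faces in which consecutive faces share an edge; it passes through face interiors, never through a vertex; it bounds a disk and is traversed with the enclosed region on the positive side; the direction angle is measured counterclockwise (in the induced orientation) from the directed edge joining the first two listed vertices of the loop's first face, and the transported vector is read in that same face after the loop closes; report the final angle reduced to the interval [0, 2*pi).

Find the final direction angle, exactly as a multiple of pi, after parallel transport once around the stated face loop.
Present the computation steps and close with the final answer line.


enclosed vertex P2: corner angles sum to (3/2)*pi, defect = 2*pi - (3/2)*pi = pi/2
the rotation equals the total enclosed defect, so the final angle is initial + defects (mod 2*pi)
final angle = (5/4)*pi + pi/2 = (7/4)*pi (mod 2*pi)

Answer: final direction angle = (7/4)*pi


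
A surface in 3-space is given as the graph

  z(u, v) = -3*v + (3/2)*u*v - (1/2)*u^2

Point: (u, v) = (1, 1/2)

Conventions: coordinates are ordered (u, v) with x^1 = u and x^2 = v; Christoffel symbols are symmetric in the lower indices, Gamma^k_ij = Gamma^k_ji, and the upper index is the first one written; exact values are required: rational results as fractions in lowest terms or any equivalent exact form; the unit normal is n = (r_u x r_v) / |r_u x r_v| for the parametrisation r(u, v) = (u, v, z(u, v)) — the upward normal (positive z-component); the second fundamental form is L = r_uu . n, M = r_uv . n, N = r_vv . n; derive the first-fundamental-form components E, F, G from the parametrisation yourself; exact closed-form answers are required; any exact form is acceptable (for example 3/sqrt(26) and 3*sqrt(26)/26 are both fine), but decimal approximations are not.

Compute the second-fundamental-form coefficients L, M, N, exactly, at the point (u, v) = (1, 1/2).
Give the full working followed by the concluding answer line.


z_u = -1/4, z_v = -3/2, z_uu = -1, z_uv = 3/2, z_vv = 0
E = 17/16, F = 3/8, G = 13/4; answer radicand W^2 = 53/16
unnormalised second-form numerators: l = -1, m = 3/2, n = 0; L = l/sqrt(53/16), and similarly M = m/sqrt(W^2), N = n/sqrt(W^2)

Answer: L = -4*sqrt(53)/53, M = 6*sqrt(53)/53, N = 0


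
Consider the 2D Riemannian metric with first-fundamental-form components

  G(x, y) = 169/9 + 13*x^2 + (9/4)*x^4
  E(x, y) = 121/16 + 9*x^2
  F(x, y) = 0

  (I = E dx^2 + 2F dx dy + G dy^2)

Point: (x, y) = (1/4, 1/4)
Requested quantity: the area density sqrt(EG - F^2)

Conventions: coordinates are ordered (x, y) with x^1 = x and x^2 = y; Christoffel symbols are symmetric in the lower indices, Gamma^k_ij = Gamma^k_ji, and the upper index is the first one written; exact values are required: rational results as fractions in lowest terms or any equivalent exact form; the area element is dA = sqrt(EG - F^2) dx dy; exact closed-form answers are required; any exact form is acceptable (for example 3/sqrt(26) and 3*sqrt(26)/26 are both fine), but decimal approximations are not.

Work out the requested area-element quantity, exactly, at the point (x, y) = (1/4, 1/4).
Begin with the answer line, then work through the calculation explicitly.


Answer: sqrt(EG - F^2) = 425*sqrt(130)/384

E = 65/8, F = 0, G = 180625/9216; EG - F^2 = 11740625/73728


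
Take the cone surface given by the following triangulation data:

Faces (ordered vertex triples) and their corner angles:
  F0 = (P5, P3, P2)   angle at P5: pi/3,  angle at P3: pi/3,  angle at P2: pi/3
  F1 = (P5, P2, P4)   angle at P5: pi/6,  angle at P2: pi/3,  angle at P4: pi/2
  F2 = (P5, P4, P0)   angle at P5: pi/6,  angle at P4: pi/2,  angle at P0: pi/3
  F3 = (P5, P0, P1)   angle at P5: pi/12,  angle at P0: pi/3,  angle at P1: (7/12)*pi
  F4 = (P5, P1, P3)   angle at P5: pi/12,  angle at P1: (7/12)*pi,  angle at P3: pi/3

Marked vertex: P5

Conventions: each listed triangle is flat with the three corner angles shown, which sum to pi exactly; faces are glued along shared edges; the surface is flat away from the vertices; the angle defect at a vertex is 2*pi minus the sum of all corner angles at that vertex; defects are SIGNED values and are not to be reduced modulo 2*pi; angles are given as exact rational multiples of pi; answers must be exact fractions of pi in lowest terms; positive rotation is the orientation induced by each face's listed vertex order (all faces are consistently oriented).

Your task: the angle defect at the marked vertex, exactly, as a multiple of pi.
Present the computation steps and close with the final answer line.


Sum of corner angles at P5: (5/6)*pi
defect = 2*pi - (5/6)*pi

Answer: defect(P5) = (7/6)*pi


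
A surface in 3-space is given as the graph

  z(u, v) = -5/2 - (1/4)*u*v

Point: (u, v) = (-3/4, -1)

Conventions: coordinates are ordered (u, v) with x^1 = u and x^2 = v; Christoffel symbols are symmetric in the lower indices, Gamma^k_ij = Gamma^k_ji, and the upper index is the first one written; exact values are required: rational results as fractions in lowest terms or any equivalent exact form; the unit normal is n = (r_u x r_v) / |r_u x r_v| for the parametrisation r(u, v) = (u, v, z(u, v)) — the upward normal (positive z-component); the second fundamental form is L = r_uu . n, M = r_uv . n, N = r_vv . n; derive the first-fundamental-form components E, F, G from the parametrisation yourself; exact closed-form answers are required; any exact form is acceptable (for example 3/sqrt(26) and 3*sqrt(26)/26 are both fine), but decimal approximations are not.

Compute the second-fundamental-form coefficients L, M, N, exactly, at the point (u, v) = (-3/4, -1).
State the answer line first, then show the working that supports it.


Answer: L = 0, M = -4*sqrt(281)/281, N = 0

z_u = 1/4, z_v = 3/16, z_uu = 0, z_uv = -1/4, z_vv = 0
E = 17/16, F = 3/64, G = 265/256; answer radicand W^2 = 281/256
unnormalised second-form numerators: l = 0, m = -1/4, n = 0; L = l/sqrt(281/256), and similarly M = m/sqrt(W^2), N = n/sqrt(W^2)


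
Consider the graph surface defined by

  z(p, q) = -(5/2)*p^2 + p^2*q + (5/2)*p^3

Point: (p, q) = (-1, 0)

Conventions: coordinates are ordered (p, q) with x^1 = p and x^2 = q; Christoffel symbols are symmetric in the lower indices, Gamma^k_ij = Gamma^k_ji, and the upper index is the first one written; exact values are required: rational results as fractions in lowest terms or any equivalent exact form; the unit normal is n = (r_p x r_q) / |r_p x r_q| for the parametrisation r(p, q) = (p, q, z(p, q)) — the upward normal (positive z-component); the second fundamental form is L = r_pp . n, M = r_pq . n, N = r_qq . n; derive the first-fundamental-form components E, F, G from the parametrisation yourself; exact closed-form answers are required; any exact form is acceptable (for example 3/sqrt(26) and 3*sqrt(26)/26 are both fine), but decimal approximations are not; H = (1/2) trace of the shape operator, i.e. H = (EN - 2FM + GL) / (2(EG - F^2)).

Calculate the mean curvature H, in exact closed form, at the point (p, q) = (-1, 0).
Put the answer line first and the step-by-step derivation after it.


Answer: H = 40*sqrt(633)/400689

z_p = 25/2, z_q = 1, z_pp = -20, z_pq = -2, z_qq = 0
E = 629/4, F = 25/2, G = 2; answer radicand W^2 = 633/4
unnormalised second-form numerators: l = -20, m = -2, n = 0; L = l/sqrt(633/4), and similarly M = m/sqrt(W^2), N = n/sqrt(W^2)
H = (E*n - 2*F*m + G*l) / (2*(EG - F^2)*sqrt(W^2)); E*n - 2*F*m + G*l = 10, EG - F^2 = 633/4, so H = (20/633)/sqrt(633/4)


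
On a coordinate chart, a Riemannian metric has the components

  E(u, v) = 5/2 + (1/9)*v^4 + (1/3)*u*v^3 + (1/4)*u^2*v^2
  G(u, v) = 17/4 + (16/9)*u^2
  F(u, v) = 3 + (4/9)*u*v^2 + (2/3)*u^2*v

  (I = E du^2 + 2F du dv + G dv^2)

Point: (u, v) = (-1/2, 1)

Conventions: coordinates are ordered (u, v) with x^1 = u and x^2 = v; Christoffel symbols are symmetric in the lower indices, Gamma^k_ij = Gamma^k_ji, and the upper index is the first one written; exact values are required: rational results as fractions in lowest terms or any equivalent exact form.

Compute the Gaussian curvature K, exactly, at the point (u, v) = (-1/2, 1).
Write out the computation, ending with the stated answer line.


E = 361/144, F = 53/18, G = 169/36, EG - F^2 = 595/192 at the point
E_u = 1/12, E_v = 5/72, F_u = -2/9, F_v = -5/18, G_u = -16/9, G_v = 0
E_vv = 11/24, F_uv = 2/9, G_uu = 32/9
Using the Brioschi determinant formula for K from the metric derivatives:
M1 = [[-E_vv/2 + F_uv - G_uu/2, E_u/2, F_u - E_v/2], [F_v - G_u/2, E, F], [G_v/2, F, G]] = [[-257/144, 1/24, -37/144], [11/18, 361/144, 53/18], [0, 53/18, 169/36]]; det M1 = -4563073/746496
M2 = [[0, E_v/2, G_u/2], [E_v/2, E, F], [G_u/2, F, G]] = [[0, 5/144, -8/9], [5/144, 361/144, 53/18], [-8/9, 53/18, 169/36]]; det M2 = -1618561/746496
det M1 - det M2 = -71/18; K = -71/18 / (595/192)^2 = -145408/354025

Answer: K = -145408/354025


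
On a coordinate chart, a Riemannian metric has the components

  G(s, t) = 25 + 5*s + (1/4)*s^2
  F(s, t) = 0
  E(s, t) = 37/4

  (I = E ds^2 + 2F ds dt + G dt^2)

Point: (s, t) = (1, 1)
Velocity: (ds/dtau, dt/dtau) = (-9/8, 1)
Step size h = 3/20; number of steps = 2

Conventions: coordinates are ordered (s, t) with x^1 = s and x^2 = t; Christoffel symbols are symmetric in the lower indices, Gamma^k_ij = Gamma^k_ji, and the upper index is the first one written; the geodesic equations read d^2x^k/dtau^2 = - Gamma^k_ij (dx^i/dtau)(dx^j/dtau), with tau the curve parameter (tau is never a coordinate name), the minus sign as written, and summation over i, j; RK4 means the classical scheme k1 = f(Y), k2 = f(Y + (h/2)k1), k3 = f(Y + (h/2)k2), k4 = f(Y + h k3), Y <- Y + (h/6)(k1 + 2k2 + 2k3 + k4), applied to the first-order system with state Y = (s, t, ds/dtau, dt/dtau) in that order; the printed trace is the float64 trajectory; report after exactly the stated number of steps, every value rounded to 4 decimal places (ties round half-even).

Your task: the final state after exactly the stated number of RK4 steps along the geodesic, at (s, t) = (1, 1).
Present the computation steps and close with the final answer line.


f(Y) = (ds/dtau, dt/dtau, -Gamma^s_ij Y'^i Y'^j, -Gamma^t_ij Y'^i Y'^j) with the Gammas evaluated at the stage position; h = 0.150000; intermediate values shown to 6 dp
step 0: s = 1.0000, t = 1.0000, ds/dtau = -1.1250, dt/dtau = 1.0000
step 1:
  k1: at (s, t) = (1.000000, 1.000000), (ds/dtau, dt/dtau) = (-1.125000, 1.000000); Gamma_sss = 0.000000, Gamma_sst = 0.000000, Gamma_stt = -0.297297, Gamma_tss = 0.000000, Gamma_tst = 0.090909, Gamma_ttt = 0.000000; k1 = (-1.125000, 1.000000, 0.297297, 0.204545)
  k2: at (s, t) = (0.915625, 1.075000), (ds/dtau, dt/dtau) = (-1.102703, 1.015341); Gamma_sss = 0.000000, Gamma_sst = 0.000000, Gamma_stt = -0.295017, Gamma_tss = 0.000000, Gamma_tst = 0.091612, Gamma_ttt = 0.000000; k2 = (-1.102703, 1.015341, 0.304138, 0.205141)
  k3: at (s, t) = (0.917297, 1.076151), (ds/dtau, dt/dtau) = (-1.102190, 1.015386); Gamma_sss = 0.000000, Gamma_sst = 0.000000, Gamma_stt = -0.295062, Gamma_tss = 0.000000, Gamma_tst = 0.091598, Gamma_ttt = 0.000000; k3 = (-1.102190, 1.015386, 0.304211, 0.205023)
  k4: at (s, t) = (0.834672, 1.152308), (ds/dtau, dt/dtau) = (-1.079368, 1.030753); Gamma_sss = 0.000000, Gamma_sst = 0.000000, Gamma_stt = -0.292829, Gamma_tss = 0.000000, Gamma_tst = 0.092296, Gamma_ttt = 0.000000; k4 = (-1.079368, 1.030753, 0.311117, 0.205371)
  Y <- Y + (h/6)(k1 + 2k2 + 2k3 + k4): s = 0.8346, t = 1.1523, ds/dtau = -1.0794, dt/dtau = 1.0308
step 2:
  k1: at (s, t) = (0.834646, 1.152305), (ds/dtau, dt/dtau) = (-1.079372, 1.030756); Gamma_sss = 0.000000, Gamma_sst = 0.000000, Gamma_stt = -0.292828, Gamma_tss = 0.000000, Gamma_tst = 0.092297, Gamma_ttt = 0.000000; k1 = (-1.079372, 1.030756, 0.311118, 0.205373)
  k2: at (s, t) = (0.753693, 1.229612), (ds/dtau, dt/dtau) = (-1.056038, 1.046159); Gamma_sss = 0.000000, Gamma_sst = 0.000000, Gamma_stt = -0.290640, Gamma_tss = 0.000000, Gamma_tst = 0.092991, Gamma_ttt = 0.000000; k2 = (-1.056038, 1.046159, 0.318091, 0.205471)
  k3: at (s, t) = (0.755443, 1.230767), (ds/dtau, dt/dtau) = (-1.055515, 1.046166); Gamma_sss = 0.000000, Gamma_sst = 0.000000, Gamma_stt = -0.290688, Gamma_tss = 0.000000, Gamma_tst = 0.092976, Gamma_ttt = 0.000000; k3 = (-1.055515, 1.046166, 0.318147, 0.205337)
  k4: at (s, t) = (0.676319, 1.309230), (ds/dtau, dt/dtau) = (-1.031650, 1.061557); Gamma_sss = 0.000000, Gamma_sst = 0.000000, Gamma_stt = -0.288549, Gamma_tss = 0.000000, Gamma_tst = 0.093665, Gamma_ttt = 0.000000; k4 = (-1.031650, 1.061557, 0.325167, 0.205156)
  Y <- Y + (h/6)(k1 + 2k2 + 2k3 + k4): s = 0.6763, t = 1.3092, ds/dtau = -1.0317, dt/dtau = 1.0616

Answer: s = 0.6763, t = 1.3092, ds/dtau = -1.0317, dt/dtau = 1.0616


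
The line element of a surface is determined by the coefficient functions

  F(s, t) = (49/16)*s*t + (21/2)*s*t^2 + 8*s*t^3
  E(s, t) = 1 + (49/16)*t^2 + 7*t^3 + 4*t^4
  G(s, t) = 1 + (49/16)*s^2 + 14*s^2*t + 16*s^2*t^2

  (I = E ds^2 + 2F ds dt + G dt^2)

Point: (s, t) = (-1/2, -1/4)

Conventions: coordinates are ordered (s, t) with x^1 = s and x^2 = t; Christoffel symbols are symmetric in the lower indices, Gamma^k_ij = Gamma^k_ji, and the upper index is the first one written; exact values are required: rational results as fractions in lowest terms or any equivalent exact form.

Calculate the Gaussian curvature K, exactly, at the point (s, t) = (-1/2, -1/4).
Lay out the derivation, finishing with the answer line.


E = 281/256, F = 15/128, G = 73/64, EG - F^2 = 317/256 at the point
E_s = 0, E_t = -15/32, F_s = -15/64, F_t = 11/32, G_s = -9/16, G_t = 3/2
E_tt = -11/8, F_st = -11/16, G_ss = 9/8
The intrinsic route: Brioschi's K = (det M1 - det M2)/(EG - F^2)^2.
M1 = [[-E_tt/2 + F_st - G_ss/2, E_s/2, F_s - E_t/2], [F_t - G_s/2, E, F], [G_t/2, F, G]] = [[-9/16, 0, 0], [5/8, 281/256, 15/128], [3/4, 15/128, 73/64]]; det M1 = -2853/4096
M2 = [[0, E_t/2, G_s/2], [E_t/2, E, F], [G_s/2, F, G]] = [[0, -15/64, -9/32], [-15/64, 281/256, 15/128], [-9/32, 15/128, 73/64]]; det M2 = -549/4096
det M1 - det M2 = -9/16; K = -9/16 / (317/256)^2 = -36864/100489

Answer: K = -36864/100489


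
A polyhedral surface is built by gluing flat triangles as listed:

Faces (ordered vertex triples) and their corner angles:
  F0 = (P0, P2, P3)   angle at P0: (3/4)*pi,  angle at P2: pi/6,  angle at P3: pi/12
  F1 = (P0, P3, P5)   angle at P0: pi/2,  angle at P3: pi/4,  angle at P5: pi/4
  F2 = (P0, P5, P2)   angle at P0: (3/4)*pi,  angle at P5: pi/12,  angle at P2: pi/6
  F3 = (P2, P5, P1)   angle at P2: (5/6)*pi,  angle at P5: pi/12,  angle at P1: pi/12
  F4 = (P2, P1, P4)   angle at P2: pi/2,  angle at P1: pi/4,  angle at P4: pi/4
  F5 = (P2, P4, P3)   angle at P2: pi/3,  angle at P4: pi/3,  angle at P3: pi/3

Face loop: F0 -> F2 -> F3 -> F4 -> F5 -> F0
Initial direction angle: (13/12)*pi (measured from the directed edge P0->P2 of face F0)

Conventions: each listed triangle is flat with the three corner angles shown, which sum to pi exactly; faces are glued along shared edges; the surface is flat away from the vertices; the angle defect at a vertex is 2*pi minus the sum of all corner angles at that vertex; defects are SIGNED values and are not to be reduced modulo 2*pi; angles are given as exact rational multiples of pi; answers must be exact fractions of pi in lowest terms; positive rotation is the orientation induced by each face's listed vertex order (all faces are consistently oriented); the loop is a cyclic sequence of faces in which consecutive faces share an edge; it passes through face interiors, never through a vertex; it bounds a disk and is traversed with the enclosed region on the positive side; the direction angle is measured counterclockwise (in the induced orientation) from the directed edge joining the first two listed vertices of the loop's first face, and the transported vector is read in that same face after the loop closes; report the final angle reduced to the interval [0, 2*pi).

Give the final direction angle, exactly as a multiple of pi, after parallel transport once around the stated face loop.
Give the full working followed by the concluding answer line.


enclosed vertex P2: corner angles sum to 2*pi, defect = 2*pi - 2*pi = 0
transport around the loop rotates by the sum of enclosed defects; add to the initial angle mod 2*pi
final angle = (13/12)*pi + 0 = (13/12)*pi (mod 2*pi)

Answer: final direction angle = (13/12)*pi


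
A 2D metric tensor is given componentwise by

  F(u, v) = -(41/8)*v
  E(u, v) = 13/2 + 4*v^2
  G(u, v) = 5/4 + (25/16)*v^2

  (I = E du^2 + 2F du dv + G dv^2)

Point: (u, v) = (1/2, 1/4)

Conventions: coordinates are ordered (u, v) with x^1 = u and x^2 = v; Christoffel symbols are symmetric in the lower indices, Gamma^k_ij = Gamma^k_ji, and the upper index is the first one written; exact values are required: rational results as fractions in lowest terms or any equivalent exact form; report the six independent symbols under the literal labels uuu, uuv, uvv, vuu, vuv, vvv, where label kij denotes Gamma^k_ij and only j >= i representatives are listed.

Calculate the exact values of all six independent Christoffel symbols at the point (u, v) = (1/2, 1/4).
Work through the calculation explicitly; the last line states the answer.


E = 27/4, F = -41/32, G = 345/256 at the point
E_u = 0, E_v = 2, F_u = 0, F_v = -41/8, G_u = 0, G_v = 25/32
EG - F^2 = 3817/512;  g^inv = (512/3817) * [[345/256, 41/32], [41/32, 27/4]]
first-kind symbols [ij,l] = (1/2)(d_i g_jl + d_j g_il - d_l g_ij): [uu,u] = E_u/2 = 0, [uu,v] = F_u - E_v/2 = -1, [uv,u] = E_v/2 = 1, [uv,v] = G_u/2 = 0, [vv,u] = F_v - G_u/2 = -41/8, [vv,v] = G_v/2 = 25/64
Gamma^u_ij = (G*[ij,u] - F*[ij,v])/(EG - F^2), Gamma^v_ij = (E*[ij,v] - F*[ij,u])/(EG - F^2)

Answer: Gamma_uuu = -656/3817, Gamma_uuv = 690/3817, Gamma_uvv = -3280/3817, Gamma_vuu = -3456/3817, Gamma_vuv = 656/3817, Gamma_vvv = -2012/3817


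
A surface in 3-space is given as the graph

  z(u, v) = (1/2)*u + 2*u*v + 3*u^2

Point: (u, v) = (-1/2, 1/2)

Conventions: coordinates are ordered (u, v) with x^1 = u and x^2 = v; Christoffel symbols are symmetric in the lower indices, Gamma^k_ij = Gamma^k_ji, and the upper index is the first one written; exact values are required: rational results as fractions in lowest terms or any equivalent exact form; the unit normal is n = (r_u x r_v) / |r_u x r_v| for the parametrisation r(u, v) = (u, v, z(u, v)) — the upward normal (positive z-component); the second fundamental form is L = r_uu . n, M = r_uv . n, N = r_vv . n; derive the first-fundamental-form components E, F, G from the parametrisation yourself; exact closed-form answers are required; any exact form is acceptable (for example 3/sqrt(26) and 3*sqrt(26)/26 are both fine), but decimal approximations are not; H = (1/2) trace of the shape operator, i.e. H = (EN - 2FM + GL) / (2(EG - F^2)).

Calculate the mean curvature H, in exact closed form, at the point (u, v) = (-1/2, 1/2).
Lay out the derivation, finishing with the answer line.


z_u = -3/2, z_v = -1, z_uu = 6, z_uv = 2, z_vv = 0
E = 13/4, F = 3/2, G = 2; answer radicand W^2 = 17/4
unnormalised second-form numerators: l = 6, m = 2, n = 0; L = l/sqrt(17/4), and similarly M = m/sqrt(W^2), N = n/sqrt(W^2)
H = (E*n - 2*F*m + G*l) / (2*(EG - F^2)*sqrt(W^2)); E*n - 2*F*m + G*l = 6, EG - F^2 = 17/4, so H = (12/17)/sqrt(17/4)

Answer: H = 24*sqrt(17)/289


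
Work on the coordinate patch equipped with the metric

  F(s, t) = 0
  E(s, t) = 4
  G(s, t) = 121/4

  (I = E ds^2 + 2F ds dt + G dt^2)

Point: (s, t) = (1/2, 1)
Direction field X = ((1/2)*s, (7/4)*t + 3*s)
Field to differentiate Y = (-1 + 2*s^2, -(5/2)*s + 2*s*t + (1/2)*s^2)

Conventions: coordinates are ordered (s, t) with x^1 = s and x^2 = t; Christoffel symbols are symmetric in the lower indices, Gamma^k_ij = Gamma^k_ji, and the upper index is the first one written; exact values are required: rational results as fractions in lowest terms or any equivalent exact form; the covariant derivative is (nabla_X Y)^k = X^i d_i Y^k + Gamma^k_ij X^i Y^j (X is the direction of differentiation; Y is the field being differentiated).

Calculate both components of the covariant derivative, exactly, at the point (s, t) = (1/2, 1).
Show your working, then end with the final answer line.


E = 4, F = 0, G = 121/4 at the point
E_s = 0, E_t = 0, F_s = 0, F_t = 0, G_s = 0, G_t = 0
EG - F^2 = 121;  g^inv = (1/121) * [[121/4, 0], [0, 4]]
first-kind symbols [ij,l] = (1/2)(d_i g_jl + d_j g_il - d_l g_ij): [ss,s] = E_s/2 = 0, [ss,t] = F_s - E_t/2 = 0, [st,s] = E_t/2 = 0, [st,t] = G_s/2 = 0, [tt,s] = F_t - G_s/2 = 0, [tt,t] = G_t/2 = 0
Gamma^s_ij = (G*[ij,s] - F*[ij,t])/(EG - F^2), Gamma^t_ij = (E*[ij,t] - F*[ij,s])/(EG - F^2)
Gamma_sss = 0, Gamma_sst = 0, Gamma_stt = 0, Gamma_tss = 0, Gamma_tst = 0, Gamma_ttt = 0
X = (1/4, 13/4), Y = (-1/2, -1/8) at the point

Answer: (nabla_X Y)^s = 1/2, (nabla_X Y)^t = 13/4


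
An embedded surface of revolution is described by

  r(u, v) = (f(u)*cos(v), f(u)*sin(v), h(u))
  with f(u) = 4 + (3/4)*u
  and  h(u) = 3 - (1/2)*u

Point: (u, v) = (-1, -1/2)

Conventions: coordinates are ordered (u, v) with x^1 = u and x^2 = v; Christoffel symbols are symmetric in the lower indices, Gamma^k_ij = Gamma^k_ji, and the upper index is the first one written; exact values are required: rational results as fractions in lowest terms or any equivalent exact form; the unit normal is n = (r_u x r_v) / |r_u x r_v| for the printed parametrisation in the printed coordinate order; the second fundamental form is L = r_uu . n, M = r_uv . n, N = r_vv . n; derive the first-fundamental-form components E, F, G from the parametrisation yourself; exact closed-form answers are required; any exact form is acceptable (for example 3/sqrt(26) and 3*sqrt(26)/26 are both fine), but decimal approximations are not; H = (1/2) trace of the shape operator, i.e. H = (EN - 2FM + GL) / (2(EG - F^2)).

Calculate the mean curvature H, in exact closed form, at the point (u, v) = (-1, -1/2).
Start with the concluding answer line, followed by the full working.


Answer: H = -4*sqrt(13)/169

f = 13/4, f' = 3/4, f'' = 0, h' = -1/2, h'' = 0
E = 13/16, F = 0, G = 169/16; answer radicand W^2 = 13/16
unnormalised second-form numerators: l = 0, m = 0, n = -13/8; L = l/sqrt(13/16), and similarly M = m/sqrt(W^2), N = n/sqrt(W^2)
H = (E*n - 2*F*m + G*l) / (2*(EG - F^2)*sqrt(W^2)); E*n - 2*F*m + G*l = -169/128, EG - F^2 = 2197/256, so H = (-1/13)/sqrt(13/16)


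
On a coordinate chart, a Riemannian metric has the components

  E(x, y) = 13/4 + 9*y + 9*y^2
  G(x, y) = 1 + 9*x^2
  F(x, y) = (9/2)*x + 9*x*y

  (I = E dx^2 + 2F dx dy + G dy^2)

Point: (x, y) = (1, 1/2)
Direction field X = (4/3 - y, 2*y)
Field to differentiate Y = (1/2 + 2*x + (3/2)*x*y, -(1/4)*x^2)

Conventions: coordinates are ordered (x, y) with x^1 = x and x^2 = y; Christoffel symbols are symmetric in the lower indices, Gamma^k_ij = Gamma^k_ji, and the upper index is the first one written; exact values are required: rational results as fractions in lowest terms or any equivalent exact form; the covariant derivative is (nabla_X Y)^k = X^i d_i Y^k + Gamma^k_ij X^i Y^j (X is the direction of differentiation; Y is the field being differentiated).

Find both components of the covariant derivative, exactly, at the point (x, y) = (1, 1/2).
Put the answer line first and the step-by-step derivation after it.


Answer: (nabla_X Y)^x = 1193/228, (nabla_X Y)^y = 467/456

E = 10, F = 9, G = 10 at the point
E_x = 0, E_y = 18, F_x = 9, F_y = 9, G_x = 18, G_y = 0
EG - F^2 = 19;  g^inv = (1/19) * [[10, -9], [-9, 10]]
first-kind symbols [ij,l] = (1/2)(d_i g_jl + d_j g_il - d_l g_ij): [xx,x] = E_x/2 = 0, [xx,y] = F_x - E_y/2 = 0, [xy,x] = E_y/2 = 9, [xy,y] = G_x/2 = 9, [yy,x] = F_y - G_x/2 = 0, [yy,y] = G_y/2 = 0
Gamma^x_ij = (G*[ij,x] - F*[ij,y])/(EG - F^2), Gamma^y_ij = (E*[ij,y] - F*[ij,x])/(EG - F^2)
Gamma_xxx = 0, Gamma_xxy = 9/19, Gamma_xyy = 0, Gamma_yxx = 0, Gamma_yxy = 9/19, Gamma_yyy = 0
X = (5/6, 1), Y = (13/4, -1/4) at the point


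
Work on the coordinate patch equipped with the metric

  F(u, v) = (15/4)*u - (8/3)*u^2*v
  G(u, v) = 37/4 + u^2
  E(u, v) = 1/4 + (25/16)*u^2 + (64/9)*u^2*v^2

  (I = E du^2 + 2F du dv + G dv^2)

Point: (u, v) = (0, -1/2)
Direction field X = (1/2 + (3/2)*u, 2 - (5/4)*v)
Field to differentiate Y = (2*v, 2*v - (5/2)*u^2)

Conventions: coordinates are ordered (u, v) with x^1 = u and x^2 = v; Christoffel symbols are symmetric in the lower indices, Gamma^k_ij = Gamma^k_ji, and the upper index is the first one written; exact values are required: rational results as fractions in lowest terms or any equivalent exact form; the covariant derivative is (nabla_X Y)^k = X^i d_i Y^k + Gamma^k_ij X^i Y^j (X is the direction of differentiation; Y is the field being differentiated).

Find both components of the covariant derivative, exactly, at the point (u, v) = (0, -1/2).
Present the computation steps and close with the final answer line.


E = 1/4, F = 0, G = 37/4 at the point
E_u = 0, E_v = 0, F_u = 15/4, F_v = 0, G_u = 0, G_v = 0
EG - F^2 = 37/16;  g^inv = (16/37) * [[37/4, 0], [0, 1/4]]
first-kind symbols [ij,l] = (1/2)(d_i g_jl + d_j g_il - d_l g_ij): [uu,u] = E_u/2 = 0, [uu,v] = F_u - E_v/2 = 15/4, [uv,u] = E_v/2 = 0, [uv,v] = G_u/2 = 0, [vv,u] = F_v - G_u/2 = 0, [vv,v] = G_v/2 = 0
Gamma^u_ij = (G*[ij,u] - F*[ij,v])/(EG - F^2), Gamma^v_ij = (E*[ij,v] - F*[ij,u])/(EG - F^2)
Gamma_uuu = 0, Gamma_uuv = 0, Gamma_uvv = 0, Gamma_vuu = 15/37, Gamma_vuv = 0, Gamma_vvv = 0
X = (1/2, 21/8), Y = (-1, -1) at the point

Answer: (nabla_X Y)^u = 21/4, (nabla_X Y)^v = 747/148


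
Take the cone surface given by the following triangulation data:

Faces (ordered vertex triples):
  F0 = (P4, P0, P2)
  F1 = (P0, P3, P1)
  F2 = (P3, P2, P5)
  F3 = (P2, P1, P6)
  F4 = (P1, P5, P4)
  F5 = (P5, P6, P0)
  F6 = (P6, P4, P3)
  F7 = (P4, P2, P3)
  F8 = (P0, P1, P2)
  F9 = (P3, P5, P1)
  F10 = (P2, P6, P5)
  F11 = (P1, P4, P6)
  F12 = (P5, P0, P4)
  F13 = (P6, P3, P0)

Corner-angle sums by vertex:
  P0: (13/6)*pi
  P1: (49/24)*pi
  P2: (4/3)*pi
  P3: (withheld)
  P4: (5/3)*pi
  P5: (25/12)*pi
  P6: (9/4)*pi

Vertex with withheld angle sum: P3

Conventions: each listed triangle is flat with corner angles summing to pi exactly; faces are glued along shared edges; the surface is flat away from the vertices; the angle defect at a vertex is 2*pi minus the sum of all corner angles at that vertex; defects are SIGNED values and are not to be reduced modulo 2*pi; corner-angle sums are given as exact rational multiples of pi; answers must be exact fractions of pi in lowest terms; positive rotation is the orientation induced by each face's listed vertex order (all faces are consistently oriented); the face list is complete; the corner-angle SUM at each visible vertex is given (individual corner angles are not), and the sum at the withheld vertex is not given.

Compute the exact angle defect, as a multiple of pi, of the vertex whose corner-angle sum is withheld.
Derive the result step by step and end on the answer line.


V = 7, E = 21, F = 14; chi = V - E + F = 0
Gauss-Bonnet: total defect = 2*pi*chi = 0; visible defects sum to (11/24)*pi

Answer: defect(P3) = (-11/24)*pi


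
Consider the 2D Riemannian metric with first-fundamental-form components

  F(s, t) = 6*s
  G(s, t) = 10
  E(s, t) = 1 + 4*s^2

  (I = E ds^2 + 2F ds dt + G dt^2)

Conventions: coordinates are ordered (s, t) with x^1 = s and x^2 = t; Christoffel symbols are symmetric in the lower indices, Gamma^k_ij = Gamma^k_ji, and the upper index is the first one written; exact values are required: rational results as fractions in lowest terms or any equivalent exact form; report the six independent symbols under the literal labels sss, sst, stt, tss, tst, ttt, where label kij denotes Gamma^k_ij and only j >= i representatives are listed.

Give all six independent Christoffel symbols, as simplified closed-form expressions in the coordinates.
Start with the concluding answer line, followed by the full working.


Answer: Gamma_sss = 2*s/(2*s^2 + 5), Gamma_sst = 0, Gamma_stt = 0, Gamma_tss = 3/(2*s^2 + 5), Gamma_tst = 0, Gamma_ttt = 0

E = 1 + 4*s^2; F = 6*s; G = 10
Gamma^k_ij = (1/2) g^{kl} (d_i g_jl + d_j g_il - d_l g_ij), with g^inv = (1/(EG-F^2)) [[G, -F], [-F, E]]
first partials: E_s = 8*s, E_t = 0, F_s = 6, F_t = 0, G_s = 0, G_t = 0
D = EG - F^2 = 10 + 4*s^2
expanded: Gamma^s_ss = (G E_s - 2F F_s + F E_t)/(2D), Gamma^s_st = (G E_t - F G_s)/(2D), Gamma^s_tt = (2G F_t - G G_s - F G_t)/(2D), Gamma^t_ss = (2E F_s - E E_t - F E_s)/(2D), Gamma^t_st = (E G_s - F E_t)/(2D), Gamma^t_tt = (E G_t - 2F F_t + F G_s)/(2D); substitute and cancel common factors


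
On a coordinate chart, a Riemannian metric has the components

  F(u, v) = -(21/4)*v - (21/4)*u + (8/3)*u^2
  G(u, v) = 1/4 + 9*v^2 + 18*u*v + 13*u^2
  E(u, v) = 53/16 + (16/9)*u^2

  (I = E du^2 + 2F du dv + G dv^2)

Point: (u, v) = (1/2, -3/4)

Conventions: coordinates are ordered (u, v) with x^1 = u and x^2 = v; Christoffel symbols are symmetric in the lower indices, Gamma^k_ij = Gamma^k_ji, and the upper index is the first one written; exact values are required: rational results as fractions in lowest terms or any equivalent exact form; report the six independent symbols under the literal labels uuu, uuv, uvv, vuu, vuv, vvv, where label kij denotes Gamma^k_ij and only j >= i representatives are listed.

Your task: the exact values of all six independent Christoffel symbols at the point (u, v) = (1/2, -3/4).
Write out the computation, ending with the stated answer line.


E = 541/144, F = 95/48, G = 29/16 at the point
E_u = 16/9, E_v = 0, F_u = -31/12, F_v = -21/4, G_u = -1/2, G_v = -9/2
EG - F^2 = 833/288;  g^inv = (288/833) * [[29/16, -95/48], [-95/48, 541/144]]
first-kind symbols [ij,l] = (1/2)(d_i g_jl + d_j g_il - d_l g_ij): [uu,u] = E_u/2 = 8/9, [uu,v] = F_u - E_v/2 = -31/12, [uv,u] = E_v/2 = 0, [uv,v] = G_u/2 = -1/4, [vv,u] = F_v - G_u/2 = -5, [vv,v] = G_v/2 = -9/4
Gamma^u_ij = (G*[ij,u] - F*[ij,v])/(EG - F^2), Gamma^v_ij = (E*[ij,v] - F*[ij,u])/(EG - F^2)

Answer: Gamma_uuu = 3873/1666, Gamma_uuv = 285/1666, Gamma_uvv = -2655/1666, Gamma_vuu = -19811/4998, Gamma_vuv = -541/1666, Gamma_vvv = 831/1666


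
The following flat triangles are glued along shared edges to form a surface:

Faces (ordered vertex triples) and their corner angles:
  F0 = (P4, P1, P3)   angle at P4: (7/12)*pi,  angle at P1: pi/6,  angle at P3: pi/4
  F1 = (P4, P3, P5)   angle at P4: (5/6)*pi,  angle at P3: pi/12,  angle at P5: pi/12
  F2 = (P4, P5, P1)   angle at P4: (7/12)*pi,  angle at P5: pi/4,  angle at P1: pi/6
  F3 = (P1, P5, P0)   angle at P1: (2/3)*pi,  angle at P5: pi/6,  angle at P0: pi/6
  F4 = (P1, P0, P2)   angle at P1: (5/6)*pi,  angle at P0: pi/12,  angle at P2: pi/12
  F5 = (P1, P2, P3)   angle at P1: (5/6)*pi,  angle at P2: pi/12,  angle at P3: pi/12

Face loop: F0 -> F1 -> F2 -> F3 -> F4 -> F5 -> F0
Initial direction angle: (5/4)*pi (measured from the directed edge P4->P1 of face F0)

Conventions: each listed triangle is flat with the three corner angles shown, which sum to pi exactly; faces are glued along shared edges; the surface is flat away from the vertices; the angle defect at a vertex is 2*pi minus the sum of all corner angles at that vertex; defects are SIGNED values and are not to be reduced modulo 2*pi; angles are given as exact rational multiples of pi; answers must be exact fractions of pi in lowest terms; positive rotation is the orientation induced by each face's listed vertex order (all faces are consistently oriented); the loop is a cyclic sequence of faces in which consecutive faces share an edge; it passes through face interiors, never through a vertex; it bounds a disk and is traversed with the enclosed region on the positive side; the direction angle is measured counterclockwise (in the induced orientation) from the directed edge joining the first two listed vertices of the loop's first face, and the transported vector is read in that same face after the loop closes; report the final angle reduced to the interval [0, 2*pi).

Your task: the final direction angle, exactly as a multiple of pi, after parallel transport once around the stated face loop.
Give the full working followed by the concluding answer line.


enclosed vertex P1: corner angles sum to (8/3)*pi, defect = 2*pi - (8/3)*pi = (-2/3)*pi
enclosed vertex P4: corner angles sum to 2*pi, defect = 2*pi - 2*pi = 0
the final direction is the initial angle plus the enclosed defects, taken mod 2*pi in the induced orientation
final angle = (5/4)*pi - (2/3)*pi = (7/12)*pi (mod 2*pi)

Answer: final direction angle = (7/12)*pi


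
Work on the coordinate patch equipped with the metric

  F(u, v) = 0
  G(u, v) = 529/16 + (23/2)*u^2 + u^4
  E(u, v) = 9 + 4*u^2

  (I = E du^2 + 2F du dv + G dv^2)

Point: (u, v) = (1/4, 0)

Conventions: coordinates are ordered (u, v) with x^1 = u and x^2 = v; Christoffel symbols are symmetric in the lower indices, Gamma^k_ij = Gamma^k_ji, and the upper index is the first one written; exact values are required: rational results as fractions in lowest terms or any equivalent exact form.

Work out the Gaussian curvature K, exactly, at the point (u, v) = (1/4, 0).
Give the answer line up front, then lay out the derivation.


Answer: K = -1536/42439

E = 37/4, F = 0, G = 8649/256, EG - F^2 = 320013/1024 at the point
E_u = 2, E_v = 0, F_u = 0, F_v = 0, G_u = 93/16, G_v = 0
E_vv = 0, F_uv = 0, G_uu = 95/4
By Brioschi, K is (det M1 - det M2) divided by (EG - F^2) squared.
M1 = [[-E_vv/2 + F_uv - G_uu/2, E_u/2, F_u - E_v/2], [F_v - G_u/2, E, F], [G_v/2, F, G]] = [[-95/8, 1, 0], [-93/32, 37/4, 0], [0, 0, 8649/256]]; det M1 = -14798439/4096
M2 = [[0, E_v/2, G_u/2], [E_v/2, E, F], [G_u/2, F, G]] = [[0, 0, 93/32], [0, 37/4, 0], [93/32, 0, 8649/256]]; det M2 = -320013/4096
det M1 - det M2 = -7239213/2048; K = -7239213/2048 / (320013/1024)^2 = -1536/42439


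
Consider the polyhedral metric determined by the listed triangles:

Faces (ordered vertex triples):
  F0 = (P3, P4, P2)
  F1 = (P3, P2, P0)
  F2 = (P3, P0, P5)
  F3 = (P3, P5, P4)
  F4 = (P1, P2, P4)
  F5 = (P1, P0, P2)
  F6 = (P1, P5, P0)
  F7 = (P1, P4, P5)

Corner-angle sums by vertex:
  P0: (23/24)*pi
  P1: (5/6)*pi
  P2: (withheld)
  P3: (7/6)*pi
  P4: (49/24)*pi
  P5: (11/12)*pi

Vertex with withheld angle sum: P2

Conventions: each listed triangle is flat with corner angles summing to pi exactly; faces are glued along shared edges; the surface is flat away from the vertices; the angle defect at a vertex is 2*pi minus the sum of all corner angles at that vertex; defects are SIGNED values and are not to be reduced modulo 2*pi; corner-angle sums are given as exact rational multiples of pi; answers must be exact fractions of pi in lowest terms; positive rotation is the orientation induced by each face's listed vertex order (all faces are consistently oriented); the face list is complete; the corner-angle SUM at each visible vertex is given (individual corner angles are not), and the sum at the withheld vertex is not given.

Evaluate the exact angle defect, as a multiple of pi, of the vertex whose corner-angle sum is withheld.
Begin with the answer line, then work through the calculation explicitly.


Answer: defect(P2) = -pi/12

V = 6, E = 12, F = 8; chi = V - E + F = 2
Gauss-Bonnet: total defect = 2*pi*chi = 4*pi; visible defects sum to (49/12)*pi
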